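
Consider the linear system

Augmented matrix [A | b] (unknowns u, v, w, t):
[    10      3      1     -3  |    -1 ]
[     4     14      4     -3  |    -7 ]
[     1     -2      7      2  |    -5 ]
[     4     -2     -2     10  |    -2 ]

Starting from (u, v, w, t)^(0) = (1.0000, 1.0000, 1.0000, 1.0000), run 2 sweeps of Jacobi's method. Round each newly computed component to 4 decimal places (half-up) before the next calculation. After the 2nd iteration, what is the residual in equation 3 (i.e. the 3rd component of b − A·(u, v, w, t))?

1.3757

Iteration 1:
  u = (-1 - (3)·1.0000 - (1)·1.0000 - (-3)·1.0000) / (10) = -0.2000
  v = (-7 - (4)·1.0000 - (4)·1.0000 - (-3)·1.0000) / (14) = -0.8571
  w = (-5 - (1)·1.0000 - (-2)·1.0000 - (2)·1.0000) / (7) = -0.8571
  t = (-2 - (4)·1.0000 - (-2)·1.0000 - (-2)·1.0000) / (10) = -0.2000
Iteration 2:
  u = (-1 - (3)·-0.8571 - (1)·-0.8571 - (-3)·-0.2000) / (10) = 0.1828
  v = (-7 - (4)·-0.2000 - (4)·-0.8571 - (-3)·-0.2000) / (14) = -0.2408
  w = (-5 - (1)·-0.2000 - (-2)·-0.8571 - (2)·-0.2000) / (7) = -0.8735
  t = (-2 - (4)·-0.2000 - (-2)·-0.8571 - (-2)·-0.8571) / (10) = -0.4628
Residual b − A·x = (-2.6205, -2.2544, 1.3757, -0.3318)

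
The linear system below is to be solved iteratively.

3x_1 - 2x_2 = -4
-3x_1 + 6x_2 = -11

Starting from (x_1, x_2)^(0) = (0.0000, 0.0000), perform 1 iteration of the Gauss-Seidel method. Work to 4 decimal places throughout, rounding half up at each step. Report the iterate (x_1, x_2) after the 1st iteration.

(-1.3333, -2.5000)

Iteration 1:
  x_1 = (-4 - (-2)·0.0000) / (3) = -1.3333
  x_2 = (-11 - (-3)·-1.3333) / (6) = -2.5000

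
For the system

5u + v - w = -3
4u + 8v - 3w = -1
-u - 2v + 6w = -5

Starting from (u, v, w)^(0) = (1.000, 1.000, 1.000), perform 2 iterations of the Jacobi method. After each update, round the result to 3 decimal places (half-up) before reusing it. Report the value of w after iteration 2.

Iteration 1:
  u = (-3 - (1)·1.000 - (-1)·1.000) / (5) = -0.600
  v = (-1 - (4)·1.000 - (-3)·1.000) / (8) = -0.250
  w = (-5 - (-1)·1.000 - (-2)·1.000) / (6) = -0.333
Iteration 2:
  u = (-3 - (1)·-0.250 - (-1)·-0.333) / (5) = -0.617
  v = (-1 - (4)·-0.600 - (-3)·-0.333) / (8) = 0.050
  w = (-5 - (-1)·-0.600 - (-2)·-0.250) / (6) = -1.017

-1.017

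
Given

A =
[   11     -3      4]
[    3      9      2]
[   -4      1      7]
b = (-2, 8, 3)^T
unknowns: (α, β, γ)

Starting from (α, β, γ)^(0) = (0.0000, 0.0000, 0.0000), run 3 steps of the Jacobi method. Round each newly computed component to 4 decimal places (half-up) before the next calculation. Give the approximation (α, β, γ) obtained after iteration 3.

Iteration 1:
  α = (-2 - (-3)·0.0000 - (4)·0.0000) / (11) = -0.1818
  β = (8 - (3)·0.0000 - (2)·0.0000) / (9) = 0.8889
  γ = (3 - (-4)·0.0000 - (1)·0.0000) / (7) = 0.4286
Iteration 2:
  α = (-2 - (-3)·0.8889 - (4)·0.4286) / (11) = -0.0952
  β = (8 - (3)·-0.1818 - (2)·0.4286) / (9) = 0.8542
  γ = (3 - (-4)·-0.1818 - (1)·0.8889) / (7) = 0.1977
Iteration 3:
  α = (-2 - (-3)·0.8542 - (4)·0.1977) / (11) = -0.0207
  β = (8 - (3)·-0.0952 - (2)·0.1977) / (9) = 0.8767
  γ = (3 - (-4)·-0.0952 - (1)·0.8542) / (7) = 0.2521

(-0.0207, 0.8767, 0.2521)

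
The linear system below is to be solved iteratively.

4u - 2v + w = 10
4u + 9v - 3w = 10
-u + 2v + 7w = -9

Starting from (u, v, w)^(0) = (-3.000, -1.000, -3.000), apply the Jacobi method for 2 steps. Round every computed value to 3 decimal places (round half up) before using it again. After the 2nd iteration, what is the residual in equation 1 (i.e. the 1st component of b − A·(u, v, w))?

Iteration 1:
  u = (10 - (-2)·-1.000 - (1)·-3.000) / (4) = 2.750
  v = (10 - (4)·-3.000 - (-3)·-3.000) / (9) = 1.444
  w = (-9 - (-1)·-3.000 - (2)·-1.000) / (7) = -1.429
Iteration 2:
  u = (10 - (-2)·1.444 - (1)·-1.429) / (4) = 3.579
  v = (10 - (4)·2.750 - (-3)·-1.429) / (9) = -0.587
  w = (-9 - (-1)·2.750 - (2)·1.444) / (7) = -1.305
Residual b − A·x = (-4.185, -2.948, 4.888)

-4.185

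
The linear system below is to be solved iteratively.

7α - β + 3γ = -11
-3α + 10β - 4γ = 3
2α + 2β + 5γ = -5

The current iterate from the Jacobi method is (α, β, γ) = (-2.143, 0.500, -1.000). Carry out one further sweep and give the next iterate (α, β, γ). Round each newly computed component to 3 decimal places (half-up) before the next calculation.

One sweep:
  α = (-11 - (-1)·0.500 - (3)·-1.000) / (7) = -1.071
  β = (3 - (-3)·-2.143 - (-4)·-1.000) / (10) = -0.743
  γ = (-5 - (2)·-2.143 - (2)·0.500) / (5) = -0.343

(-1.071, -0.743, -0.343)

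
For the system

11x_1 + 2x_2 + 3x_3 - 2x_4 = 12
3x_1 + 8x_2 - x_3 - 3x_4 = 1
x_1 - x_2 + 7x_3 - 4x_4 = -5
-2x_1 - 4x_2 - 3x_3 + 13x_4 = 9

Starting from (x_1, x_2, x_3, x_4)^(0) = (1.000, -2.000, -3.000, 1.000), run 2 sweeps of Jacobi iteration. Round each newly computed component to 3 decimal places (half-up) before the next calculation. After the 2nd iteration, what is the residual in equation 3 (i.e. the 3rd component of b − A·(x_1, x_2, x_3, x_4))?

5.751

Iteration 1:
  x_1 = (12 - (2)·-2.000 - (3)·-3.000 - (-2)·1.000) / (11) = 2.455
  x_2 = (1 - (3)·1.000 - (-1)·-3.000 - (-3)·1.000) / (8) = -0.250
  x_3 = (-5 - (1)·1.000 - (-1)·-2.000 - (-4)·1.000) / (7) = -0.571
  x_4 = (9 - (-2)·1.000 - (-4)·-2.000 - (-3)·-3.000) / (13) = -0.462
Iteration 2:
  x_1 = (12 - (2)·-0.250 - (3)·-0.571 - (-2)·-0.462) / (11) = 1.208
  x_2 = (1 - (3)·2.455 - (-1)·-0.571 - (-3)·-0.462) / (8) = -1.040
  x_3 = (-5 - (1)·2.455 - (-1)·-0.250 - (-4)·-0.462) / (7) = -1.365
  x_4 = (9 - (-2)·2.455 - (-4)·-0.250 - (-3)·-0.571) / (13) = 0.861
Residual b − A·x = (6.609, 6.914, 5.751, -8.032)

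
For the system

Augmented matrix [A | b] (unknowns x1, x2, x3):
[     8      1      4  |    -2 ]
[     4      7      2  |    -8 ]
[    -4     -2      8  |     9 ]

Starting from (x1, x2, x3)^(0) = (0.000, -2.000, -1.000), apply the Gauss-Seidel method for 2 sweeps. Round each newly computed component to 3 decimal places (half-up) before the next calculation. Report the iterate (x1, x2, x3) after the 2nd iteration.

(-0.652, -1.081, 0.529)

Iteration 1:
  x1 = (-2 - (1)·-2.000 - (4)·-1.000) / (8) = 0.500
  x2 = (-8 - (4)·0.500 - (2)·-1.000) / (7) = -1.143
  x3 = (9 - (-4)·0.500 - (-2)·-1.143) / (8) = 1.089
Iteration 2:
  x1 = (-2 - (1)·-1.143 - (4)·1.089) / (8) = -0.652
  x2 = (-8 - (4)·-0.652 - (2)·1.089) / (7) = -1.081
  x3 = (9 - (-4)·-0.652 - (-2)·-1.081) / (8) = 0.529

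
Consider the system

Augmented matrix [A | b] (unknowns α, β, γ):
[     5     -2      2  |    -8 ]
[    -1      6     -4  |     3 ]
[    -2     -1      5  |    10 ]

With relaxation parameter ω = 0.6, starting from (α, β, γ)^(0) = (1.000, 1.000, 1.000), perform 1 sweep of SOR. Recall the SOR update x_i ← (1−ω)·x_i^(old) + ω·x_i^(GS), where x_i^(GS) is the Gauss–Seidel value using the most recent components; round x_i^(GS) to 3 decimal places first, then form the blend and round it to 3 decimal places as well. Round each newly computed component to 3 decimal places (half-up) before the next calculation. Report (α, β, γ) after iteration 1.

(-0.560, 1.044, 1.591)

Iteration 1:
  α: GS value = (-8 - (-2)·1.000 - (2)·1.000) / (5) = -1.600;  α ← (1−ω)·1.000 + ω·-1.600 = -0.560
  β: GS value = (3 - (-1)·-0.560 - (-4)·1.000) / (6) = 1.073;  β ← (1−ω)·1.000 + ω·1.073 = 1.044
  γ: GS value = (10 - (-2)·-0.560 - (-1)·1.044) / (5) = 1.985;  γ ← (1−ω)·1.000 + ω·1.985 = 1.591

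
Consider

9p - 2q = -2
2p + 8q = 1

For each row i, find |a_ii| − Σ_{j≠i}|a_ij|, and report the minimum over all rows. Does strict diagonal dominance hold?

6

row 1: |9| − (2) = 7
row 2: |8| − (2) = 6
minimum over rows = 6 → strictly diagonally dominant (convergence guaranteed)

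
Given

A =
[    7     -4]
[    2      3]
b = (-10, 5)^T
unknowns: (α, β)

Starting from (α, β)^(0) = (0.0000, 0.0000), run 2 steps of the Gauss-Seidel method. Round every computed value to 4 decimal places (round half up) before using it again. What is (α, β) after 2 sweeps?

Iteration 1:
  α = (-10 - (-4)·0.0000) / (7) = -1.4286
  β = (5 - (2)·-1.4286) / (3) = 2.6191
Iteration 2:
  α = (-10 - (-4)·2.6191) / (7) = 0.0681
  β = (5 - (2)·0.0681) / (3) = 1.6213

(0.0681, 1.6213)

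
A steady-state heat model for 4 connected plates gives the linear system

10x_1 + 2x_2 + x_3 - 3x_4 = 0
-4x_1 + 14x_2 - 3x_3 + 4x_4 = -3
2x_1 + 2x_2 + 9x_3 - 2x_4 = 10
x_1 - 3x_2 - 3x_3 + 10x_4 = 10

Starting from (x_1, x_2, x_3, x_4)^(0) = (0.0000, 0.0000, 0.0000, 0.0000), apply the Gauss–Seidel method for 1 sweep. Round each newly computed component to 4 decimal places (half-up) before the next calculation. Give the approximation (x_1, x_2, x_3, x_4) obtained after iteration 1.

Iteration 1:
  x_1 = (0 - (2)·0.0000 - (1)·0.0000 - (-3)·0.0000) / (10) = 0.0000
  x_2 = (-3 - (-4)·0.0000 - (-3)·0.0000 - (4)·0.0000) / (14) = -0.2143
  x_3 = (10 - (2)·0.0000 - (2)·-0.2143 - (-2)·0.0000) / (9) = 1.1587
  x_4 = (10 - (1)·0.0000 - (-3)·-0.2143 - (-3)·1.1587) / (10) = 1.2833

(0.0000, -0.2143, 1.1587, 1.2833)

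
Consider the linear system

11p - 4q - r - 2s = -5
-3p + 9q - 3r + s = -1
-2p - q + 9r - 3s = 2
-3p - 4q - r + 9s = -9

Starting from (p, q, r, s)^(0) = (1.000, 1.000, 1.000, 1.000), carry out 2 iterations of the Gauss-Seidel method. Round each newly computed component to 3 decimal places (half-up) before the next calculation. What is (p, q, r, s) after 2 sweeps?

(-0.481, 0.022, -0.147, -1.167)

Iteration 1:
  p = (-5 - (-4)·1.000 - (-1)·1.000 - (-2)·1.000) / (11) = 0.182
  q = (-1 - (-3)·0.182 - (-3)·1.000 - (1)·1.000) / (9) = 0.172
  r = (2 - (-2)·0.182 - (-1)·0.172 - (-3)·1.000) / (9) = 0.615
  s = (-9 - (-3)·0.182 - (-4)·0.172 - (-1)·0.615) / (9) = -0.795
Iteration 2:
  p = (-5 - (-4)·0.172 - (-1)·0.615 - (-2)·-0.795) / (11) = -0.481
  q = (-1 - (-3)·-0.481 - (-3)·0.615 - (1)·-0.795) / (9) = 0.022
  r = (2 - (-2)·-0.481 - (-1)·0.022 - (-3)·-0.795) / (9) = -0.147
  s = (-9 - (-3)·-0.481 - (-4)·0.022 - (-1)·-0.147) / (9) = -1.167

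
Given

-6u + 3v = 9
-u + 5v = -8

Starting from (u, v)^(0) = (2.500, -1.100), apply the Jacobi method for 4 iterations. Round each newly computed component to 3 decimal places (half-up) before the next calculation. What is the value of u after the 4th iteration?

Iteration 1:
  u = (9 - (3)·-1.100) / (-6) = -2.050
  v = (-8 - (-1)·2.500) / (5) = -1.100
Iteration 2:
  u = (9 - (3)·-1.100) / (-6) = -2.050
  v = (-8 - (-1)·-2.050) / (5) = -2.010
Iteration 3:
  u = (9 - (3)·-2.010) / (-6) = -2.505
  v = (-8 - (-1)·-2.050) / (5) = -2.010
Iteration 4:
  u = (9 - (3)·-2.010) / (-6) = -2.505
  v = (-8 - (-1)·-2.505) / (5) = -2.101

-2.505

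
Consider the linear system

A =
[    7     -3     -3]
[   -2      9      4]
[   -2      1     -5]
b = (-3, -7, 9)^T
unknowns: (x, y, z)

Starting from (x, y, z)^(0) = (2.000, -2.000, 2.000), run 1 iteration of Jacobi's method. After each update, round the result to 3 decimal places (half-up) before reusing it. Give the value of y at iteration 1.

-1.222

Iteration 1:
  x = (-3 - (-3)·-2.000 - (-3)·2.000) / (7) = -0.429
  y = (-7 - (-2)·2.000 - (4)·2.000) / (9) = -1.222
  z = (9 - (-2)·2.000 - (1)·-2.000) / (-5) = -3.000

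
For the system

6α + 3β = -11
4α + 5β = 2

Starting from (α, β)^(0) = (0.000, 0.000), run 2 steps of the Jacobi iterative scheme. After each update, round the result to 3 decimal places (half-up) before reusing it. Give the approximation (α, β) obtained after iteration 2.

Iteration 1:
  α = (-11 - (3)·0.000) / (6) = -1.833
  β = (2 - (4)·0.000) / (5) = 0.400
Iteration 2:
  α = (-11 - (3)·0.400) / (6) = -2.033
  β = (2 - (4)·-1.833) / (5) = 1.866

(-2.033, 1.866)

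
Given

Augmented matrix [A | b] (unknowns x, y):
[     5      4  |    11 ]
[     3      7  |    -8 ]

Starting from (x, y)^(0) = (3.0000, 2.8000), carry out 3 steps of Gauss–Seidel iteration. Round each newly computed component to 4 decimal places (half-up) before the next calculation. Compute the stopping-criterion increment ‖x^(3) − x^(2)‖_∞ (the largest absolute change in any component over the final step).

Iteration 1:
  x = (11 - (4)·2.8000) / (5) = -0.0400
  y = (-8 - (3)·-0.0400) / (7) = -1.1257
Iteration 2:
  x = (11 - (4)·-1.1257) / (5) = 3.1006
  y = (-8 - (3)·3.1006) / (7) = -2.4717
Iteration 3:
  x = (11 - (4)·-2.4717) / (5) = 4.1774
  y = (-8 - (3)·4.1774) / (7) = -2.9332
Change: (1.0768, -0.4615) → max |·| = 1.0768

1.0768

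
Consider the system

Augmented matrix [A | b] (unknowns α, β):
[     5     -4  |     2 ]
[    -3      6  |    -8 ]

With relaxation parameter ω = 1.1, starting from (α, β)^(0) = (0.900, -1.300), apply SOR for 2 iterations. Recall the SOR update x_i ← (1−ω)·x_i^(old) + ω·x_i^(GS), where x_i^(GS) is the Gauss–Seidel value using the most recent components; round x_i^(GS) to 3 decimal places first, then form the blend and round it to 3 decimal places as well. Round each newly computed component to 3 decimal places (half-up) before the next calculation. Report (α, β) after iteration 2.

Iteration 1:
  α: GS value = (2 - (-4)·-1.300) / (5) = -0.640;  α ← (1−ω)·0.900 + ω·-0.640 = -0.794
  β: GS value = (-8 - (-3)·-0.794) / (6) = -1.730;  β ← (1−ω)·-1.300 + ω·-1.730 = -1.773
Iteration 2:
  α: GS value = (2 - (-4)·-1.773) / (5) = -1.018;  α ← (1−ω)·-0.794 + ω·-1.018 = -1.040
  β: GS value = (-8 - (-3)·-1.040) / (6) = -1.853;  β ← (1−ω)·-1.773 + ω·-1.853 = -1.861

(-1.040, -1.861)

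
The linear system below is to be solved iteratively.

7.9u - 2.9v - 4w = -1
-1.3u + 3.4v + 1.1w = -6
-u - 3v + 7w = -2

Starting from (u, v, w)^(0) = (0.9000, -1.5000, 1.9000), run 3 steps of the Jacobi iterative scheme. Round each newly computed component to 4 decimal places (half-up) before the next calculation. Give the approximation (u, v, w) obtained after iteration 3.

Iteration 1:
  u = (-1 - (-2.9)·-1.5000 - (-4)·1.9000) / (7.9) = 0.2848
  v = (-6 - (-1.3)·0.9000 - (1.1)·1.9000) / (3.4) = -2.0353
  w = (-2 - (-1)·0.9000 - (-3)·-1.5000) / (7) = -0.8000
Iteration 2:
  u = (-1 - (-2.9)·-2.0353 - (-4)·-0.8000) / (7.9) = -1.2788
  v = (-6 - (-1.3)·0.2848 - (1.1)·-0.8000) / (3.4) = -1.3970
  w = (-2 - (-1)·0.2848 - (-3)·-2.0353) / (7) = -1.1173
Iteration 3:
  u = (-1 - (-2.9)·-1.3970 - (-4)·-1.1173) / (7.9) = -1.2051
  v = (-6 - (-1.3)·-1.2788 - (1.1)·-1.1173) / (3.4) = -1.8922
  w = (-2 - (-1)·-1.2788 - (-3)·-1.3970) / (7) = -1.0671

(-1.2051, -1.8922, -1.0671)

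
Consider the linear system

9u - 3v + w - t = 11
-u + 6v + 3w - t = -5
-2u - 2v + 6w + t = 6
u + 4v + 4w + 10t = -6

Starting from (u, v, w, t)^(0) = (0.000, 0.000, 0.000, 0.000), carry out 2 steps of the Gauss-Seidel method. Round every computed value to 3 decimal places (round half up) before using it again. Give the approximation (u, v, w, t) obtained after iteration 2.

(0.774, -1.461, 0.929, -0.465)

Iteration 1:
  u = (11 - (-3)·0.000 - (1)·0.000 - (-1)·0.000) / (9) = 1.222
  v = (-5 - (-1)·1.222 - (3)·0.000 - (-1)·0.000) / (6) = -0.630
  w = (6 - (-2)·1.222 - (-2)·-0.630 - (1)·0.000) / (6) = 1.197
  t = (-6 - (1)·1.222 - (4)·-0.630 - (4)·1.197) / (10) = -0.949
Iteration 2:
  u = (11 - (-3)·-0.630 - (1)·1.197 - (-1)·-0.949) / (9) = 0.774
  v = (-5 - (-1)·0.774 - (3)·1.197 - (-1)·-0.949) / (6) = -1.461
  w = (6 - (-2)·0.774 - (-2)·-1.461 - (1)·-0.949) / (6) = 0.929
  t = (-6 - (1)·0.774 - (4)·-1.461 - (4)·0.929) / (10) = -0.465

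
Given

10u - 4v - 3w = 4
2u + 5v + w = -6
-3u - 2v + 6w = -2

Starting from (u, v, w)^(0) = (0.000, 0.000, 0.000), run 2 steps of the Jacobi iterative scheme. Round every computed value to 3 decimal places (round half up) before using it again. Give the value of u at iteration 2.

Iteration 1:
  u = (4 - (-4)·0.000 - (-3)·0.000) / (10) = 0.400
  v = (-6 - (2)·0.000 - (1)·0.000) / (5) = -1.200
  w = (-2 - (-3)·0.000 - (-2)·0.000) / (6) = -0.333
Iteration 2:
  u = (4 - (-4)·-1.200 - (-3)·-0.333) / (10) = -0.180
  v = (-6 - (2)·0.400 - (1)·-0.333) / (5) = -1.293
  w = (-2 - (-3)·0.400 - (-2)·-1.200) / (6) = -0.533

-0.180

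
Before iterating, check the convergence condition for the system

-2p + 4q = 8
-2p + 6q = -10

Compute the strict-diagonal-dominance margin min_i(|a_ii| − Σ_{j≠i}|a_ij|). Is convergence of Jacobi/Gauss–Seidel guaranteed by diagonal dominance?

row 1: |-2| − (4) = -2
row 2: |6| − (2) = 4
minimum over rows = -2 → not strictly diagonally dominant

-2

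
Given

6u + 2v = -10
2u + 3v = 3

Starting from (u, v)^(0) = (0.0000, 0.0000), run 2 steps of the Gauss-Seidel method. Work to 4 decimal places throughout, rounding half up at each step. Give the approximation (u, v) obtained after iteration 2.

(-2.3704, 2.5803)

Iteration 1:
  u = (-10 - (2)·0.0000) / (6) = -1.6667
  v = (3 - (2)·-1.6667) / (3) = 2.1111
Iteration 2:
  u = (-10 - (2)·2.1111) / (6) = -2.3704
  v = (3 - (2)·-2.3704) / (3) = 2.5803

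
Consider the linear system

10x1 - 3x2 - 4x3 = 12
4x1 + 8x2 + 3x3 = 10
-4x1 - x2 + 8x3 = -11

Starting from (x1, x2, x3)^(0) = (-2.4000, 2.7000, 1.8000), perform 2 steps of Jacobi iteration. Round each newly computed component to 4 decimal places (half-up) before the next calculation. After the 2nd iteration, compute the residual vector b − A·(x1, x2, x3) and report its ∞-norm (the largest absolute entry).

Iteration 1:
  x1 = (12 - (-3)·2.7000 - (-4)·1.8000) / (10) = 2.7300
  x2 = (10 - (4)·-2.4000 - (3)·1.8000) / (8) = 1.7750
  x3 = (-11 - (-4)·-2.4000 - (-1)·2.7000) / (8) = -2.2375
Iteration 2:
  x1 = (12 - (-3)·1.7750 - (-4)·-2.2375) / (10) = 0.8375
  x2 = (10 - (4)·2.7300 - (3)·-2.2375) / (8) = 0.7241
  x3 = (-11 - (-4)·2.7300 - (-1)·1.7750) / (8) = 0.2119
Residual b − A·x = (6.6449, 0.2215, -8.6211); ∞-norm = 8.6211

8.6211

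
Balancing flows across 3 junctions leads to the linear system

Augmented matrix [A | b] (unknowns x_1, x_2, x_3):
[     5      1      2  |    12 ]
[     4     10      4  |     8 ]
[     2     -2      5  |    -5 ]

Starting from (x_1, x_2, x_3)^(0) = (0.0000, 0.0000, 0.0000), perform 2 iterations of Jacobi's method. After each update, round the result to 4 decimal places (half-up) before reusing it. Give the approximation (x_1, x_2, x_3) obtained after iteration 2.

(2.6400, 0.2400, -1.6400)

Iteration 1:
  x_1 = (12 - (1)·0.0000 - (2)·0.0000) / (5) = 2.4000
  x_2 = (8 - (4)·0.0000 - (4)·0.0000) / (10) = 0.8000
  x_3 = (-5 - (2)·0.0000 - (-2)·0.0000) / (5) = -1.0000
Iteration 2:
  x_1 = (12 - (1)·0.8000 - (2)·-1.0000) / (5) = 2.6400
  x_2 = (8 - (4)·2.4000 - (4)·-1.0000) / (10) = 0.2400
  x_3 = (-5 - (2)·2.4000 - (-2)·0.8000) / (5) = -1.6400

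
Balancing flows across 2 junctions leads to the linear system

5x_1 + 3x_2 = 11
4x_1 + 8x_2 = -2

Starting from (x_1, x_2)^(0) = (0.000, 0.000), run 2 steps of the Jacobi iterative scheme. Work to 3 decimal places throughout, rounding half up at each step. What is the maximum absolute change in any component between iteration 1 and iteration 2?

1.100

Iteration 1:
  x_1 = (11 - (3)·0.000) / (5) = 2.200
  x_2 = (-2 - (4)·0.000) / (8) = -0.250
Iteration 2:
  x_1 = (11 - (3)·-0.250) / (5) = 2.350
  x_2 = (-2 - (4)·2.200) / (8) = -1.350
Change: (0.150, -1.100) → max |·| = 1.100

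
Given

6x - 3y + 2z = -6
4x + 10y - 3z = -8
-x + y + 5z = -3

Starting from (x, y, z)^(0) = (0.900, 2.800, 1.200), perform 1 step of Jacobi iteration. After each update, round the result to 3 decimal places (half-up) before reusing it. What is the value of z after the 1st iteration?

Iteration 1:
  x = (-6 - (-3)·2.800 - (2)·1.200) / (6) = 0.000
  y = (-8 - (4)·0.900 - (-3)·1.200) / (10) = -0.800
  z = (-3 - (-1)·0.900 - (1)·2.800) / (5) = -0.980

-0.980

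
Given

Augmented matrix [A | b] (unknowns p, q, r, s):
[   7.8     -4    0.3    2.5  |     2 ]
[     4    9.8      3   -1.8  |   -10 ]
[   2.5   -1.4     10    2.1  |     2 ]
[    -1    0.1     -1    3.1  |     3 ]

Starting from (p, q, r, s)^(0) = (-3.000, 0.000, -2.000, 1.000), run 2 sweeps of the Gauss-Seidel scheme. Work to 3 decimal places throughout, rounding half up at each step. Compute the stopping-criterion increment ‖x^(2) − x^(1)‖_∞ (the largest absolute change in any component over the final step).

Iteration 1:
  p = (2 - (-4)·0.000 - (0.3)·-2.000 - (2.5)·1.000) / (7.8) = 0.013
  q = (-10 - (4)·0.013 - (3)·-2.000 - (-1.8)·1.000) / (9.8) = -0.230
  r = (2 - (2.5)·0.013 - (-1.4)·-0.230 - (2.1)·1.000) / (10) = -0.045
  s = (3 - (-1)·0.013 - (0.1)·-0.230 - (-1)·-0.045) / (3.1) = 0.965
Iteration 2:
  p = (2 - (-4)·-0.230 - (0.3)·-0.045 - (2.5)·0.965) / (7.8) = -0.169
  q = (-10 - (4)·-0.169 - (3)·-0.045 - (-1.8)·0.965) / (9.8) = -0.760
  r = (2 - (2.5)·-0.169 - (-1.4)·-0.760 - (2.1)·0.965) / (10) = -0.067
  s = (3 - (-1)·-0.169 - (0.1)·-0.760 - (-1)·-0.067) / (3.1) = 0.916
Change: (-0.182, -0.530, -0.022, -0.049) → max |·| = 0.530

0.530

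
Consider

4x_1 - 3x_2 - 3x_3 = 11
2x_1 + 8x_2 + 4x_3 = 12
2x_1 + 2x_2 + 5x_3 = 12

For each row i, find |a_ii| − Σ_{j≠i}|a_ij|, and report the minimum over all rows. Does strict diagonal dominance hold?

-2

row 1: |4| − (3+3) = -2
row 2: |8| − (2+4) = 2
row 3: |5| − (2+2) = 1
minimum over rows = -2 → not strictly diagonally dominant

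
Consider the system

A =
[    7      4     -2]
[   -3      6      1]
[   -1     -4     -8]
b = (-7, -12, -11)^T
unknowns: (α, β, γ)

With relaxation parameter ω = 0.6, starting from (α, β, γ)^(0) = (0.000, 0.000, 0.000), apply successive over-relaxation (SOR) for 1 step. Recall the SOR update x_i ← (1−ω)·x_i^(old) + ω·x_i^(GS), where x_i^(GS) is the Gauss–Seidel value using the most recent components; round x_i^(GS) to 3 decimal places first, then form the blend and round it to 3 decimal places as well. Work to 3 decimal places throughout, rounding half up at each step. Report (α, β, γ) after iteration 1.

(-0.600, -1.380, 1.284)

Iteration 1:
  α: GS value = (-7 - (4)·0.000 - (-2)·0.000) / (7) = -1.000;  α ← (1−ω)·0.000 + ω·-1.000 = -0.600
  β: GS value = (-12 - (-3)·-0.600 - (1)·0.000) / (6) = -2.300;  β ← (1−ω)·0.000 + ω·-2.300 = -1.380
  γ: GS value = (-11 - (-1)·-0.600 - (-4)·-1.380) / (-8) = 2.140;  γ ← (1−ω)·0.000 + ω·2.140 = 1.284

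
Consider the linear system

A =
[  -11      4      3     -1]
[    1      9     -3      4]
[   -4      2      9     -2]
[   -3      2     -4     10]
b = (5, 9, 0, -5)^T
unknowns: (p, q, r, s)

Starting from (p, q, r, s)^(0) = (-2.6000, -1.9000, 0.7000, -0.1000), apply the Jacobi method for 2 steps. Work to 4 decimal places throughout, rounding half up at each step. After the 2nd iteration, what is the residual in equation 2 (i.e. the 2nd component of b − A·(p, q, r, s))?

1.7544

Iteration 1:
  p = (5 - (4)·-1.9000 - (3)·0.7000 - (-1)·-0.1000) / (-11) = -0.9455
  q = (9 - (1)·-2.6000 - (-3)·0.7000 - (4)·-0.1000) / (9) = 1.5667
  r = (0 - (-4)·-2.6000 - (2)·-1.9000 - (-2)·-0.1000) / (9) = -0.7556
  s = (-5 - (-3)·-2.6000 - (2)·-1.9000 - (-4)·0.7000) / (10) = -0.6200
Iteration 2:
  p = (5 - (4)·1.5667 - (3)·-0.7556 - (-1)·-0.6200) / (-11) = -0.0345
  q = (9 - (1)·-0.9455 - (-3)·-0.7556 - (4)·-0.6200) / (9) = 1.1287
  r = (0 - (-4)·-0.9455 - (2)·1.5667 - (-2)·-0.6200) / (9) = -0.9062
  s = (-5 - (-3)·-0.9455 - (2)·1.5667 - (-4)·-0.7556) / (10) = -1.3992
Residual b − A·x = (1.4251, 1.7544, 2.9620, 3.0063)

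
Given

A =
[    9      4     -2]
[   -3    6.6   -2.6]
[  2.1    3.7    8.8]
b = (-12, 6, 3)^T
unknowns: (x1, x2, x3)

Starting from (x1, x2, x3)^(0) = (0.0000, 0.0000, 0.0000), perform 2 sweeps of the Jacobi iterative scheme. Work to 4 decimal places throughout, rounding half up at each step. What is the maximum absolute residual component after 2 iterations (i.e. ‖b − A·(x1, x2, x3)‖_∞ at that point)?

Iteration 1:
  x1 = (-12 - (4)·0.0000 - (-2)·0.0000) / (9) = -1.3333
  x2 = (6 - (-3)·0.0000 - (-2.6)·0.0000) / (6.6) = 0.9091
  x3 = (3 - (2.1)·0.0000 - (3.7)·0.0000) / (8.8) = 0.3409
Iteration 2:
  x1 = (-12 - (4)·0.9091 - (-2)·0.3409) / (9) = -1.6616
  x2 = (6 - (-3)·-1.3333 - (-2.6)·0.3409) / (6.6) = 0.4373
  x3 = (3 - (2.1)·-1.3333 - (3.7)·0.9091) / (8.8) = 0.2768
Residual b − A·x = (1.7588, -1.1513, 2.4355); ∞-norm = 2.4355

2.4355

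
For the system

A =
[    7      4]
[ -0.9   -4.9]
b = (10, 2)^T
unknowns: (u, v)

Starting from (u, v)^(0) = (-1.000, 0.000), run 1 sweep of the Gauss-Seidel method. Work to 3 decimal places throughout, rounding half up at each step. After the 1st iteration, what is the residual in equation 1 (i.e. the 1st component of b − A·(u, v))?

Iteration 1:
  u = (10 - (4)·0.000) / (7) = 1.429
  v = (2 - (-0.9)·1.429) / (-4.9) = -0.671
Residual b − A·x = (2.681, -0.002)

2.681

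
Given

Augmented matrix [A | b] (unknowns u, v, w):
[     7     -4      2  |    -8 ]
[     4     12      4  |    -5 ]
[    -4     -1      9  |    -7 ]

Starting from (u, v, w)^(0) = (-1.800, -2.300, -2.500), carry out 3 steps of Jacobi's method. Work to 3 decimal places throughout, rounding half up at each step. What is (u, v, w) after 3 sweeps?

Iteration 1:
  u = (-8 - (-4)·-2.300 - (2)·-2.500) / (7) = -1.743
  v = (-5 - (4)·-1.800 - (4)·-2.500) / (12) = 1.017
  w = (-7 - (-4)·-1.800 - (-1)·-2.300) / (9) = -1.833
Iteration 2:
  u = (-8 - (-4)·1.017 - (2)·-1.833) / (7) = -0.038
  v = (-5 - (4)·-1.743 - (4)·-1.833) / (12) = 0.775
  w = (-7 - (-4)·-1.743 - (-1)·1.017) / (9) = -1.439
Iteration 3:
  u = (-8 - (-4)·0.775 - (2)·-1.439) / (7) = -0.289
  v = (-5 - (4)·-0.038 - (4)·-1.439) / (12) = 0.076
  w = (-7 - (-4)·-0.038 - (-1)·0.775) / (9) = -0.709

(-0.289, 0.076, -0.709)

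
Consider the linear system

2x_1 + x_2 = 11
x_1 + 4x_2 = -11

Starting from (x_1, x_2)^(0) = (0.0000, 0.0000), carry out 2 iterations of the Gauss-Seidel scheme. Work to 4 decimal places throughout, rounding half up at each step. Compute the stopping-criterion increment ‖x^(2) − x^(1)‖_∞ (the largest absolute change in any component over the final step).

Iteration 1:
  x_1 = (11 - (1)·0.0000) / (2) = 5.5000
  x_2 = (-11 - (1)·5.5000) / (4) = -4.1250
Iteration 2:
  x_1 = (11 - (1)·-4.1250) / (2) = 7.5625
  x_2 = (-11 - (1)·7.5625) / (4) = -4.6406
Change: (2.0625, -0.5156) → max |·| = 2.0625

2.0625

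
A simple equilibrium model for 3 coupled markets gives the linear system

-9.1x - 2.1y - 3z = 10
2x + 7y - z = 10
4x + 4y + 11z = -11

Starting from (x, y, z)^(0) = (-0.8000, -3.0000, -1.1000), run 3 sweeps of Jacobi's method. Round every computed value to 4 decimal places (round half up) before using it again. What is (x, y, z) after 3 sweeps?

(-0.9398, 1.6589, -0.9727)

Iteration 1:
  x = (10 - (-2.1)·-3.0000 - (-3)·-1.1000) / (-9.1) = -0.0440
  y = (10 - (2)·-0.8000 - (-1)·-1.1000) / (7) = 1.5000
  z = (-11 - (4)·-0.8000 - (4)·-3.0000) / (11) = 0.3818
Iteration 2:
  x = (10 - (-2.1)·1.5000 - (-3)·0.3818) / (-9.1) = -1.5709
  y = (10 - (2)·-0.0440 - (-1)·0.3818) / (7) = 1.4957
  z = (-11 - (4)·-0.0440 - (4)·1.5000) / (11) = -1.5295
Iteration 3:
  x = (10 - (-2.1)·1.4957 - (-3)·-1.5295) / (-9.1) = -0.9398
  y = (10 - (2)·-1.5709 - (-1)·-1.5295) / (7) = 1.6589
  z = (-11 - (4)·-1.5709 - (4)·1.4957) / (11) = -0.9727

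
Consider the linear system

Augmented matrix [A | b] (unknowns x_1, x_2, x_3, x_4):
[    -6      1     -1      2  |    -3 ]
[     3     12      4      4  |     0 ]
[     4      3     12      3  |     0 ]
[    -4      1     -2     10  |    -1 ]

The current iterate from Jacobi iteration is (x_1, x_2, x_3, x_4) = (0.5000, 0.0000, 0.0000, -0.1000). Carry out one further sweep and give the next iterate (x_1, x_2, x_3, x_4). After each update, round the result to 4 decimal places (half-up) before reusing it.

One sweep:
  x_1 = (-3 - (1)·0.0000 - (-1)·0.0000 - (2)·-0.1000) / (-6) = 0.4667
  x_2 = (0 - (3)·0.5000 - (4)·0.0000 - (4)·-0.1000) / (12) = -0.0917
  x_3 = (0 - (4)·0.5000 - (3)·0.0000 - (3)·-0.1000) / (12) = -0.1417
  x_4 = (-1 - (-4)·0.5000 - (1)·0.0000 - (-2)·0.0000) / (10) = 0.1000

(0.4667, -0.0917, -0.1417, 0.1000)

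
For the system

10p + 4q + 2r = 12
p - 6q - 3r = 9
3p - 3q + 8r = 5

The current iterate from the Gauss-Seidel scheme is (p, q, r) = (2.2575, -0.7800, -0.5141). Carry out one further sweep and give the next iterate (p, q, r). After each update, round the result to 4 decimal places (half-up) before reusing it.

(1.6148, -0.9738, -0.3457)

One sweep:
  p = (12 - (4)·-0.7800 - (2)·-0.5141) / (10) = 1.6148
  q = (9 - (1)·1.6148 - (-3)·-0.5141) / (-6) = -0.9738
  r = (5 - (3)·1.6148 - (-3)·-0.9738) / (8) = -0.3457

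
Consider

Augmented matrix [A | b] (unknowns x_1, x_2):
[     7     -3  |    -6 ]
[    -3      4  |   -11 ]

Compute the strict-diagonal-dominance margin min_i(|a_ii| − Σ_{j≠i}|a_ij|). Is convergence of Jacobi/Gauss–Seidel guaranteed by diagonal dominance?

1

row 1: |7| − (3) = 4
row 2: |4| − (3) = 1
minimum over rows = 1 → strictly diagonally dominant (convergence guaranteed)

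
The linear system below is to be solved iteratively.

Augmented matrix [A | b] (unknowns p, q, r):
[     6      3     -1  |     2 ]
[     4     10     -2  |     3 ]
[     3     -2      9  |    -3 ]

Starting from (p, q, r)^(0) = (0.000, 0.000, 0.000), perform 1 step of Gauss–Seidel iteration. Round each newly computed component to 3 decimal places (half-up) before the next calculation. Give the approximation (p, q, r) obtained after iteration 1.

Iteration 1:
  p = (2 - (3)·0.000 - (-1)·0.000) / (6) = 0.333
  q = (3 - (4)·0.333 - (-2)·0.000) / (10) = 0.167
  r = (-3 - (3)·0.333 - (-2)·0.167) / (9) = -0.407

(0.333, 0.167, -0.407)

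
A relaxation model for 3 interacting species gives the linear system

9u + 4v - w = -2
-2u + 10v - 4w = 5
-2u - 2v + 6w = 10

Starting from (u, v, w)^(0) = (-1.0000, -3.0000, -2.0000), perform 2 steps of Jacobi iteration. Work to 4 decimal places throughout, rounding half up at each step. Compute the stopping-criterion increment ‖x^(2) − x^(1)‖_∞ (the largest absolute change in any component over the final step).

1.4630

Iteration 1:
  u = (-2 - (4)·-3.0000 - (-1)·-2.0000) / (9) = 0.8889
  v = (5 - (-2)·-1.0000 - (-4)·-2.0000) / (10) = -0.5000
  w = (10 - (-2)·-1.0000 - (-2)·-3.0000) / (6) = 0.3333
Iteration 2:
  u = (-2 - (4)·-0.5000 - (-1)·0.3333) / (9) = 0.0370
  v = (5 - (-2)·0.8889 - (-4)·0.3333) / (10) = 0.8111
  w = (10 - (-2)·0.8889 - (-2)·-0.5000) / (6) = 1.7963
Change: (-0.8519, 1.3111, 1.4630) → max |·| = 1.4630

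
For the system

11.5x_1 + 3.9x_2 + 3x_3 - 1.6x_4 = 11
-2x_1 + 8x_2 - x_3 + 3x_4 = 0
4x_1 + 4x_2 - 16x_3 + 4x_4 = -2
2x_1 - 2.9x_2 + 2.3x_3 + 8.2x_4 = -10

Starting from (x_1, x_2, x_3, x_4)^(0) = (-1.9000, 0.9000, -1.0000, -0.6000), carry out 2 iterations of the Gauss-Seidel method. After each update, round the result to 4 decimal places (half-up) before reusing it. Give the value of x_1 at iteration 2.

0.5920

Iteration 1:
  x_1 = (11 - (3.9)·0.9000 - (3)·-1.0000 - (-1.6)·-0.6000) / (11.5) = 0.8287
  x_2 = (0 - (-2)·0.8287 - (-1)·-1.0000 - (3)·-0.6000) / (8) = 0.3072
  x_3 = (-2 - (4)·0.8287 - (4)·0.3072 - (4)·-0.6000) / (-16) = 0.2590
  x_4 = (-10 - (2)·0.8287 - (-2.9)·0.3072 - (2.3)·0.2590) / (8.2) = -1.3856
Iteration 2:
  x_1 = (11 - (3.9)·0.3072 - (3)·0.2590 - (-1.6)·-1.3856) / (11.5) = 0.5920
  x_2 = (0 - (-2)·0.5920 - (-1)·0.2590 - (3)·-1.3856) / (8) = 0.7000
  x_3 = (-2 - (4)·0.5920 - (4)·0.7000 - (4)·-1.3856) / (-16) = 0.1016
  x_4 = (-10 - (2)·0.5920 - (-2.9)·0.7000 - (2.3)·0.1016) / (8.2) = -1.1448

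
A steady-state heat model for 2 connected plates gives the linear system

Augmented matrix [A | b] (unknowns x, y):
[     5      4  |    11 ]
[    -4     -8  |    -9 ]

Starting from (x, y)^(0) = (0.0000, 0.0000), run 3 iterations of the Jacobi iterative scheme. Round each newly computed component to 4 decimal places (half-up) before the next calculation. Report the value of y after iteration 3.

Iteration 1:
  x = (11 - (4)·0.0000) / (5) = 2.2000
  y = (-9 - (-4)·0.0000) / (-8) = 1.1250
Iteration 2:
  x = (11 - (4)·1.1250) / (5) = 1.3000
  y = (-9 - (-4)·2.2000) / (-8) = 0.0250
Iteration 3:
  x = (11 - (4)·0.0250) / (5) = 2.1800
  y = (-9 - (-4)·1.3000) / (-8) = 0.4750

0.4750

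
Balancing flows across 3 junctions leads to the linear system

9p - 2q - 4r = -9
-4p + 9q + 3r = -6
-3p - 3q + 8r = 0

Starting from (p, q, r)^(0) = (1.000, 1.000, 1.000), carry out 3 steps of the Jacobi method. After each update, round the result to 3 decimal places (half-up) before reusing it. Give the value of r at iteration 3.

-0.696

Iteration 1:
  p = (-9 - (-2)·1.000 - (-4)·1.000) / (9) = -0.333
  q = (-6 - (-4)·1.000 - (3)·1.000) / (9) = -0.556
  r = (0 - (-3)·1.000 - (-3)·1.000) / (8) = 0.750
Iteration 2:
  p = (-9 - (-2)·-0.556 - (-4)·0.750) / (9) = -0.790
  q = (-6 - (-4)·-0.333 - (3)·0.750) / (9) = -1.065
  r = (0 - (-3)·-0.333 - (-3)·-0.556) / (8) = -0.333
Iteration 3:
  p = (-9 - (-2)·-1.065 - (-4)·-0.333) / (9) = -1.385
  q = (-6 - (-4)·-0.790 - (3)·-0.333) / (9) = -0.907
  r = (0 - (-3)·-0.790 - (-3)·-1.065) / (8) = -0.696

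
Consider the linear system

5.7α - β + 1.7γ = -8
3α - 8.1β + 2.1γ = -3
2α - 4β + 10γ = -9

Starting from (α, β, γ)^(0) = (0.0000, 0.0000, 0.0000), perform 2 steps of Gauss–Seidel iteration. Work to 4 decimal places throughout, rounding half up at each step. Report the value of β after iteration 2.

Iteration 1:
  α = (-8 - (-1)·0.0000 - (1.7)·0.0000) / (5.7) = -1.4035
  β = (-3 - (3)·-1.4035 - (2.1)·0.0000) / (-8.1) = -0.1494
  γ = (-9 - (2)·-1.4035 - (-4)·-0.1494) / (10) = -0.6791
Iteration 2:
  α = (-8 - (-1)·-0.1494 - (1.7)·-0.6791) / (5.7) = -1.2272
  β = (-3 - (3)·-1.2272 - (2.1)·-0.6791) / (-8.1) = -0.2602
  γ = (-9 - (2)·-1.2272 - (-4)·-0.2602) / (10) = -0.7586

-0.2602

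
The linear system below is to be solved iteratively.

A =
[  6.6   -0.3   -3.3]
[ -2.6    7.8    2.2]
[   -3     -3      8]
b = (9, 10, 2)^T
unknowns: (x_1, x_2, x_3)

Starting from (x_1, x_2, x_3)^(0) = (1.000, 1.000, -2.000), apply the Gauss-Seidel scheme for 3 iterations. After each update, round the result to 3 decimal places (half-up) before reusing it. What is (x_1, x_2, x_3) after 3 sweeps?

Iteration 1:
  x_1 = (9 - (-0.3)·1.000 - (-3.3)·-2.000) / (6.6) = 0.409
  x_2 = (10 - (-2.6)·0.409 - (2.2)·-2.000) / (7.8) = 1.982
  x_3 = (2 - (-3)·0.409 - (-3)·1.982) / (8) = 1.147
Iteration 2:
  x_1 = (9 - (-0.3)·1.982 - (-3.3)·1.147) / (6.6) = 2.027
  x_2 = (10 - (-2.6)·2.027 - (2.2)·1.147) / (7.8) = 1.634
  x_3 = (2 - (-3)·2.027 - (-3)·1.634) / (8) = 1.623
Iteration 3:
  x_1 = (9 - (-0.3)·1.634 - (-3.3)·1.623) / (6.6) = 2.249
  x_2 = (10 - (-2.6)·2.249 - (2.2)·1.623) / (7.8) = 1.574
  x_3 = (2 - (-3)·2.249 - (-3)·1.574) / (8) = 1.684

(2.249, 1.574, 1.684)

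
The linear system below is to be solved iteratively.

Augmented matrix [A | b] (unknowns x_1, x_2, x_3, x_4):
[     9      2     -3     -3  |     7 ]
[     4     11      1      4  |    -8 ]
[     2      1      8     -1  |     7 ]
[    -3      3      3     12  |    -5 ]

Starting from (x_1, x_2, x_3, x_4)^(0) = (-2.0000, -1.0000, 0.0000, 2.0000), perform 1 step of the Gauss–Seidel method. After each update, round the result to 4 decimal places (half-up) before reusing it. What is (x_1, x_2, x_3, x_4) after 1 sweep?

(1.6667, -2.0606, 0.9659, 0.2737)

Iteration 1:
  x_1 = (7 - (2)·-1.0000 - (-3)·0.0000 - (-3)·2.0000) / (9) = 1.6667
  x_2 = (-8 - (4)·1.6667 - (1)·0.0000 - (4)·2.0000) / (11) = -2.0606
  x_3 = (7 - (2)·1.6667 - (1)·-2.0606 - (-1)·2.0000) / (8) = 0.9659
  x_4 = (-5 - (-3)·1.6667 - (3)·-2.0606 - (3)·0.9659) / (12) = 0.2737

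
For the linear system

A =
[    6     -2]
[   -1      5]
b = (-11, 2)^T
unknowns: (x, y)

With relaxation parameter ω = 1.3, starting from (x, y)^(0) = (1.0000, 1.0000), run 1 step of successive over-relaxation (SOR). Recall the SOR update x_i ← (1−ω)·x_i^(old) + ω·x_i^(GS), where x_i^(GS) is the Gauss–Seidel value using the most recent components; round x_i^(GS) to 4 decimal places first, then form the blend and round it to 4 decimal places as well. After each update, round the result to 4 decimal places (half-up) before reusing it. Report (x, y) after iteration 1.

Iteration 1:
  x: GS value = (-11 - (-2)·1.0000) / (6) = -1.5000;  x ← (1−ω)·1.0000 + ω·-1.5000 = -2.2500
  y: GS value = (2 - (-1)·-2.2500) / (5) = -0.0500;  y ← (1−ω)·1.0000 + ω·-0.0500 = -0.3650

(-2.2500, -0.3650)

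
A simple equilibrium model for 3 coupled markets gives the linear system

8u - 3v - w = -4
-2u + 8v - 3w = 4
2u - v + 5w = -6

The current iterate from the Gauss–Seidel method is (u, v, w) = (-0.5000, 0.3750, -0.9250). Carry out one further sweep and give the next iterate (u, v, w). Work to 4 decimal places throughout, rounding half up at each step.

One sweep:
  u = (-4 - (-3)·0.3750 - (-1)·-0.9250) / (8) = -0.4750
  v = (4 - (-2)·-0.4750 - (-3)·-0.9250) / (8) = 0.0344
  w = (-6 - (2)·-0.4750 - (-1)·0.0344) / (5) = -1.0031

(-0.4750, 0.0344, -1.0031)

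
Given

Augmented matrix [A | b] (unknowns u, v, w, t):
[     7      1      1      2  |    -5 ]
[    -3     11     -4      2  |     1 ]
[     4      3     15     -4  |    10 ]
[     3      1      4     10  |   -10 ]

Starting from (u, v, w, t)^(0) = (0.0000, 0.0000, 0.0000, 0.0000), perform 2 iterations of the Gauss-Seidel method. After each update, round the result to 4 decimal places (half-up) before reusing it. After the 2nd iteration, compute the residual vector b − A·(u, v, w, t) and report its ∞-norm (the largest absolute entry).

Iteration 1:
  u = (-5 - (1)·0.0000 - (1)·0.0000 - (2)·0.0000) / (7) = -0.7143
  v = (1 - (-3)·-0.7143 - (-4)·0.0000 - (2)·0.0000) / (11) = -0.1039
  w = (10 - (4)·-0.7143 - (3)·-0.1039 - (-4)·0.0000) / (15) = 0.8779
  t = (-10 - (3)·-0.7143 - (1)·-0.1039 - (4)·0.8779) / (10) = -1.1265
Iteration 2:
  u = (-5 - (1)·-0.1039 - (1)·0.8779 - (2)·-1.1265) / (7) = -0.5030
  v = (1 - (-3)·-0.5030 - (-4)·0.8779 - (2)·-1.1265) / (11) = 0.4778
  w = (10 - (4)·-0.5030 - (3)·0.4778 - (-4)·-1.1265) / (15) = 0.4048
  t = (-10 - (3)·-0.5030 - (1)·0.4778 - (4)·0.4048) / (10) = -1.0588
Residual b − A·x = (-0.2440, -2.0280, 0.2714, 0.0000); ∞-norm = 2.0280

2.0280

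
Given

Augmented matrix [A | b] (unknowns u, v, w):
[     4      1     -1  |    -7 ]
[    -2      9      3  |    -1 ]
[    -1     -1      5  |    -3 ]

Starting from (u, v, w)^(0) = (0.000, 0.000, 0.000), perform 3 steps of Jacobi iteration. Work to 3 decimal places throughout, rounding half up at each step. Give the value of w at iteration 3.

-1.034

Iteration 1:
  u = (-7 - (1)·0.000 - (-1)·0.000) / (4) = -1.750
  v = (-1 - (-2)·0.000 - (3)·0.000) / (9) = -0.111
  w = (-3 - (-1)·0.000 - (-1)·0.000) / (5) = -0.600
Iteration 2:
  u = (-7 - (1)·-0.111 - (-1)·-0.600) / (4) = -1.872
  v = (-1 - (-2)·-1.750 - (3)·-0.600) / (9) = -0.300
  w = (-3 - (-1)·-1.750 - (-1)·-0.111) / (5) = -0.972
Iteration 3:
  u = (-7 - (1)·-0.300 - (-1)·-0.972) / (4) = -1.918
  v = (-1 - (-2)·-1.872 - (3)·-0.972) / (9) = -0.203
  w = (-3 - (-1)·-1.872 - (-1)·-0.300) / (5) = -1.034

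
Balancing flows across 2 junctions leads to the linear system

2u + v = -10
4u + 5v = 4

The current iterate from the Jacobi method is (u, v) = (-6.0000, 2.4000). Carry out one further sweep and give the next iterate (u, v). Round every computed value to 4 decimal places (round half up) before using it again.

One sweep:
  u = (-10 - (1)·2.4000) / (2) = -6.2000
  v = (4 - (4)·-6.0000) / (5) = 5.6000

(-6.2000, 5.6000)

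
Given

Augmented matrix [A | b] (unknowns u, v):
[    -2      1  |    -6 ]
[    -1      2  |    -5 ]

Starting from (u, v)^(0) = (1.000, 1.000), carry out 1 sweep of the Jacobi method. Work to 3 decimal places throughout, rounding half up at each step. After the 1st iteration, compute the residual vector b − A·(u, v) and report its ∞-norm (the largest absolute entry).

3.000

Iteration 1:
  u = (-6 - (1)·1.000) / (-2) = 3.500
  v = (-5 - (-1)·1.000) / (2) = -2.000
Residual b − A·x = (3.000, 2.500); ∞-norm = 3.000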